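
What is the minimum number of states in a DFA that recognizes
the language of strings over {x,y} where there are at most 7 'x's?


States: count = 0, 1, ..., 7 (all accepting; 8 states), plus a dead state for count > 7.
Total: 8 + 1 = 9.

9


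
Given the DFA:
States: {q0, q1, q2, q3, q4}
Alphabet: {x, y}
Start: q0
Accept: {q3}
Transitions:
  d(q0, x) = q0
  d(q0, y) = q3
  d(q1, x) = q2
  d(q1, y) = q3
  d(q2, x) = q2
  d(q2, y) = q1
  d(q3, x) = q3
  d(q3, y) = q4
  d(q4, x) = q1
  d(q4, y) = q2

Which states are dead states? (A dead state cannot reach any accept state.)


Forward reachability from each state:
  q0 -> reaches accept state q3 (live)
  q1 -> reaches accept state q3 (live)
  q2 -> reaches accept state q3 (live)
  q3 -> reaches accept state q3 (live)
  q4 -> reaches accept state q3 (live)

None (all states can reach an accept state)


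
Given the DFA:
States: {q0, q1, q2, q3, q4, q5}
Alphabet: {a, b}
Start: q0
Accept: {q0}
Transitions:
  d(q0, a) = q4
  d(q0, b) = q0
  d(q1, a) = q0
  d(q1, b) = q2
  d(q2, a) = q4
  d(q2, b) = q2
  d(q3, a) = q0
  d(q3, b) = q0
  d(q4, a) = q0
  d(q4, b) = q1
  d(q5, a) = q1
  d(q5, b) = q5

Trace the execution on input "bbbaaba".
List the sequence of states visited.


Input: bbbaaba
d(q0, b) = q0
d(q0, b) = q0
d(q0, b) = q0
d(q0, a) = q4
d(q4, a) = q0
d(q0, b) = q0
d(q0, a) = q4


q0 -> q0 -> q0 -> q0 -> q4 -> q0 -> q0 -> q4


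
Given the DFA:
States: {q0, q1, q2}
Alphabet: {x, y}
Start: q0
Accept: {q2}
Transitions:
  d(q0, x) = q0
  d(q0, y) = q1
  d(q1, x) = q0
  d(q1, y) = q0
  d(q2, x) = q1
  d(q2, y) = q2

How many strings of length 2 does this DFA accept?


Enumerating all length-2 strings:
  "xx" -> q0 [reject]
  "xy" -> q1 [reject]
  "yx" -> q0 [reject]
  "yy" -> q0 [reject]

0 out of 4


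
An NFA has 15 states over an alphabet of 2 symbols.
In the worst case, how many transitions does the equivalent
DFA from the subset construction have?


Subset construction: one DFA state per subset of NFA states = 2^15 = 32768 states.
Each DFA state has 2 outgoing transitions: 32768 * 2 = 65536

65536


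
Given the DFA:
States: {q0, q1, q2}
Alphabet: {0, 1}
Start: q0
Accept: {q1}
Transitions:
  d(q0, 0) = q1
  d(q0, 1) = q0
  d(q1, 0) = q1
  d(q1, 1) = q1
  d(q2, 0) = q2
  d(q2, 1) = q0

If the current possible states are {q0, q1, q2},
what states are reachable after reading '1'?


Apply transition on '1' from each current state:
  d(q0, 1) = q0
  d(q1, 1) = q1
  d(q2, 1) = q0

{q0, q1}


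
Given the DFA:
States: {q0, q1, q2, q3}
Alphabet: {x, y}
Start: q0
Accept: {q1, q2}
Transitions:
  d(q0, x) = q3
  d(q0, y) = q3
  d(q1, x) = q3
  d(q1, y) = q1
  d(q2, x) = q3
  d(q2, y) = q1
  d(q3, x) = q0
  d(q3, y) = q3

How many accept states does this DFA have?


Accept states listed: {q1, q2}
Counting: q1(1) q2(2)

2


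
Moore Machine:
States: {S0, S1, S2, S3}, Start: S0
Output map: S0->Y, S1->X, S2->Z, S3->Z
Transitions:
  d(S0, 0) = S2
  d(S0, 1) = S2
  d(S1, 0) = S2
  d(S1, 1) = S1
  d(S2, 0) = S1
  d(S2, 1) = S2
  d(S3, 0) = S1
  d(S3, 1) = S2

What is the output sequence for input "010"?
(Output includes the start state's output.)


Start: S0 (output Y)
  --0--> S2 (output Z)
  --1--> S2 (output Z)
  --0--> S1 (output X)

"YZZX"


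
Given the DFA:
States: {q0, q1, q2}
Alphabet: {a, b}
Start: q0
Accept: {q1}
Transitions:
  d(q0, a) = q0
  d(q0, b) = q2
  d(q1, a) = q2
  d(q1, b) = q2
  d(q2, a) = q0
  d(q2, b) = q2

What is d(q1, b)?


Looking up transition d(q1, b)

q2


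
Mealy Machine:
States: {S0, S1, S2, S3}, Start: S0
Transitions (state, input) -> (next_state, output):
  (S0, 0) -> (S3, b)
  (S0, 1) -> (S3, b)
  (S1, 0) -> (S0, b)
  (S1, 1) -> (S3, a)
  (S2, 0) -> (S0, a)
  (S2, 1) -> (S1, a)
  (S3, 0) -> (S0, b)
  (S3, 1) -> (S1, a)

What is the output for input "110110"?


Step-by-step:
  (S0, 1) -> (S3, b)
  (S3, 1) -> (S1, a)
  (S1, 0) -> (S0, b)
  (S0, 1) -> (S3, b)
  (S3, 1) -> (S1, a)
  (S1, 0) -> (S0, b)

"babbab"


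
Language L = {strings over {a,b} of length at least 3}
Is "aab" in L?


length = 3

Yes, "aab" is in L


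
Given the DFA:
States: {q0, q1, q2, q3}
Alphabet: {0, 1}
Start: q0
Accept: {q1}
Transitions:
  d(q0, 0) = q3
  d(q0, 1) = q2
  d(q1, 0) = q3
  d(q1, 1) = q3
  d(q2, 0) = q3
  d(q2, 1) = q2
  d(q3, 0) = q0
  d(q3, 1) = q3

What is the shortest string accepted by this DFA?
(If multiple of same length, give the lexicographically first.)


BFS by string length (lex-first path to each state shown):
  len 0: q0<-""
  len 1: q2<-"1", q3<-"0"
  len 2: q0<-"00", q2<-"11", q3<-"01"
  len 3: q0<-"010", q2<-"001", q3<-"000"
  len 4: q0<-"0000", q2<-"0011", q3<-"0001"
  len 5: q0<-"00010", q2<-"00001", q3<-"00000"
  len 6: q0<-"000000", q2<-"000011", q3<-"000001"
  len 7: q0<-"0000010", q2<-"0000001", q3<-"0000000"
  len 8: q0<-"00000000", q2<-"00000011", q3<-"00000001"

No string accepted (empty language)


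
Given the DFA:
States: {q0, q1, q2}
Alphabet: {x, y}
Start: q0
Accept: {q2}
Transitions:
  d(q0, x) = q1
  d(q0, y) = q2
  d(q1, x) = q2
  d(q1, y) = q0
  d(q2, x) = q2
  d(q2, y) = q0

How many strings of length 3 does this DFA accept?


Enumerating all length-3 strings:
  "xxx" -> q2 [accept]
  "xxy" -> q0 [reject]
  "xyx" -> q1 [reject]
  "xyy" -> q2 [accept]
  "yxx" -> q2 [accept]
  "yxy" -> q0 [reject]
  "yyx" -> q1 [reject]
  "yyy" -> q2 [accept]

4 out of 8


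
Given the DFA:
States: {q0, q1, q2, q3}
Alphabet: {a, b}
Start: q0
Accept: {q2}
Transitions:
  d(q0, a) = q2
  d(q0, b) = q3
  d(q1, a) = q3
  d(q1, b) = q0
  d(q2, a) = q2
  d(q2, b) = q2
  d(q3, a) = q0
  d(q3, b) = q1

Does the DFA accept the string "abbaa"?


Trace: q0 -> q2 -> q2 -> q2 -> q2 -> q2
Final state: q2
Accept states: {q2}

Yes, accepted (final state q2 is an accept state)


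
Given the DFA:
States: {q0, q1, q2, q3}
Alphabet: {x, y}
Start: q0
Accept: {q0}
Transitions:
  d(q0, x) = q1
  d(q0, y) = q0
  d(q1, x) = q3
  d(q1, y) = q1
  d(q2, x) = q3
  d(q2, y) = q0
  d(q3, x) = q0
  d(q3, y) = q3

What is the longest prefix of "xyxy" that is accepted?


Run the DFA, marking each prefix where the state is accepting:
  "" -> q0 [accept]
  "x" -> q1 [reject]
  "xy" -> q1 [reject]
  "xyx" -> q3 [reject]
  "xyxy" -> q3 [reject]

""


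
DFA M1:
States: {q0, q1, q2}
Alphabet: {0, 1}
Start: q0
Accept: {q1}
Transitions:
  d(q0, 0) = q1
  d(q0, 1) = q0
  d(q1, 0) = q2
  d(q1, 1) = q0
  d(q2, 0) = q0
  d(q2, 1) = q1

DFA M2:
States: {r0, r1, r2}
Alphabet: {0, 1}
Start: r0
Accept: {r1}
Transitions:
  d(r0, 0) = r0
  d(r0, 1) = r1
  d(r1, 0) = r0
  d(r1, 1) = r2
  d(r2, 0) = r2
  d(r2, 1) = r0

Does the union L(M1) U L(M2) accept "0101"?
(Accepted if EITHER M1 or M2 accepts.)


M1: final=q0 accepted=False
M2: final=r1 accepted=True

Yes, union accepts


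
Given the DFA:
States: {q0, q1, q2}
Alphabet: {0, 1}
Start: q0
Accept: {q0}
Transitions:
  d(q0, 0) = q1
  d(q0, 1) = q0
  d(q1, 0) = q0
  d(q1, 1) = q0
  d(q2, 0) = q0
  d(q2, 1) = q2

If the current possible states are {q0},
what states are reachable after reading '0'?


Apply transition on '0' from each current state:
  d(q0, 0) = q1

{q1}


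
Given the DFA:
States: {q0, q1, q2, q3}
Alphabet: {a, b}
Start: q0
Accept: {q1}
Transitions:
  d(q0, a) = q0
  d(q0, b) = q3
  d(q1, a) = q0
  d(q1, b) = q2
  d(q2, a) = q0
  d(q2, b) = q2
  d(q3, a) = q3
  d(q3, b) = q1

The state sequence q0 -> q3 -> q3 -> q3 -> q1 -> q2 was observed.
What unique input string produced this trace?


Trace back each transition to find the symbol:
  q0 --[b]--> q3
  q3 --[a]--> q3
  q3 --[a]--> q3
  q3 --[b]--> q1
  q1 --[b]--> q2

"baabb"


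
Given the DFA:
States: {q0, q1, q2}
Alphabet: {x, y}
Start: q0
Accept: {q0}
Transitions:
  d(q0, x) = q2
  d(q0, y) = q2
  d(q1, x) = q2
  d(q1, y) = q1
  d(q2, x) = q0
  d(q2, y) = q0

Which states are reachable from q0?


BFS from q0:
  layer 0: {q0}
  layer 1: {q2}

{q0, q2}


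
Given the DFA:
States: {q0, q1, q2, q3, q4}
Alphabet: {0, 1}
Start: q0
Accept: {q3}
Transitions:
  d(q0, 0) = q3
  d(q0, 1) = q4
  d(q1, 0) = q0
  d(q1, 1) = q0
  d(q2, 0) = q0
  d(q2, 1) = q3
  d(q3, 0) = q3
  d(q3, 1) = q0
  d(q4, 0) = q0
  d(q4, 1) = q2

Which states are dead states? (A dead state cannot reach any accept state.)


Forward reachability from each state:
  q0 -> reaches accept state q3 (live)
  q1 -> reaches accept state q3 (live)
  q2 -> reaches accept state q3 (live)
  q3 -> reaches accept state q3 (live)
  q4 -> reaches accept state q3 (live)

None (all states can reach an accept state)


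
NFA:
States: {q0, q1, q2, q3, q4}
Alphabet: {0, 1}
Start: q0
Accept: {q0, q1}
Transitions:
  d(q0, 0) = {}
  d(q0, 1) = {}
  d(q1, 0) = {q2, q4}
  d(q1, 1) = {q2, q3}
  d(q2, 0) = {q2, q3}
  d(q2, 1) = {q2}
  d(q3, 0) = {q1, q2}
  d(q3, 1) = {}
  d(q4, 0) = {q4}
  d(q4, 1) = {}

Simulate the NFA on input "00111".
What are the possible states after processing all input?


Start: {q0}
  --0--> {}
  --0--> {}
  --1--> {}
  --1--> {}
  --1--> {}

{} (empty set, no valid transitions)


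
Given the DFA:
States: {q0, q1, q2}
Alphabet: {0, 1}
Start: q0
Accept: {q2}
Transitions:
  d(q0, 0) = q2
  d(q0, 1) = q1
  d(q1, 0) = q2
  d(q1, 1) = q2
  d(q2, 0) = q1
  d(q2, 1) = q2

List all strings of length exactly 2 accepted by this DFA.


All strings of length 2: 4 total
Accepted: 3

"01", "10", "11"


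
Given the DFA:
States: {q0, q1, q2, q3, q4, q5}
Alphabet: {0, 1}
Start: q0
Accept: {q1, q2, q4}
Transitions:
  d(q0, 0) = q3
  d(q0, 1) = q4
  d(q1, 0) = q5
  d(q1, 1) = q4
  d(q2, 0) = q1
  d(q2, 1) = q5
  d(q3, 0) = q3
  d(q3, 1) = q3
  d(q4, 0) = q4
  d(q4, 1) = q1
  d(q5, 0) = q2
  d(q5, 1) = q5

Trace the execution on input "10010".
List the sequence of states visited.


Input: 10010
d(q0, 1) = q4
d(q4, 0) = q4
d(q4, 0) = q4
d(q4, 1) = q1
d(q1, 0) = q5


q0 -> q4 -> q4 -> q4 -> q1 -> q5


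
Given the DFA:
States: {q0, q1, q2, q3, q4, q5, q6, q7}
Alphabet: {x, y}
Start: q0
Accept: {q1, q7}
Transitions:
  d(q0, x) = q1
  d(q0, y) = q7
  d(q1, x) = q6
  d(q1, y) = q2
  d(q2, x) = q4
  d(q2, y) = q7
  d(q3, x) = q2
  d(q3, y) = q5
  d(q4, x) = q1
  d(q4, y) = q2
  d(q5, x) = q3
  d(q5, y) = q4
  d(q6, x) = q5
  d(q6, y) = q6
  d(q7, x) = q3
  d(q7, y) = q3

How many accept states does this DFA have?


Accept states listed: {q1, q7}
Counting: q1(1) q7(2)

2


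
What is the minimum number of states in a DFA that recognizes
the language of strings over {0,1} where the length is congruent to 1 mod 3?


States track (length) mod 3.
Need 3 states: one per remainder 0..2; accept = remainder 1.

3


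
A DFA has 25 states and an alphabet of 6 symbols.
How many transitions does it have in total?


Each state has exactly one transition per symbol.
25 * 6 = 150

150


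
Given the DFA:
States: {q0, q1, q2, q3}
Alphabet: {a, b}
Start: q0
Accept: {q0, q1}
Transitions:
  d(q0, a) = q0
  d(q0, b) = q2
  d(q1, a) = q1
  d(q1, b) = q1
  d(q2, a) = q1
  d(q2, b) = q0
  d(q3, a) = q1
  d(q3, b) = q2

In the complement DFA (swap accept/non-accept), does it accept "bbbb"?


Trace: q0 -> q2 -> q0 -> q2 -> q0
Final: q0
Original accept: {q0, q1}
Complement: q0 is in original accept

No, complement rejects (original accepts)


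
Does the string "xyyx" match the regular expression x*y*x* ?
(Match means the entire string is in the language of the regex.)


|string| = 4; first = 'x'; last = 'x'

Yes, "xyyx" matches x*y*x*


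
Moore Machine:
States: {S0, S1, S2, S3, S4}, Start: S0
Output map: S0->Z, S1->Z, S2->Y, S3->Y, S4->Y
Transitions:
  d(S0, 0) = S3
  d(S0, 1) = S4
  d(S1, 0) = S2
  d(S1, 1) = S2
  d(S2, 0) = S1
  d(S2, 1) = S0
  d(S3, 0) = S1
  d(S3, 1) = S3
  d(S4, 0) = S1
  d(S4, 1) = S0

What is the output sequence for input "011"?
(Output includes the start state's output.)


Start: S0 (output Z)
  --0--> S3 (output Y)
  --1--> S3 (output Y)
  --1--> S3 (output Y)

"ZYYY"


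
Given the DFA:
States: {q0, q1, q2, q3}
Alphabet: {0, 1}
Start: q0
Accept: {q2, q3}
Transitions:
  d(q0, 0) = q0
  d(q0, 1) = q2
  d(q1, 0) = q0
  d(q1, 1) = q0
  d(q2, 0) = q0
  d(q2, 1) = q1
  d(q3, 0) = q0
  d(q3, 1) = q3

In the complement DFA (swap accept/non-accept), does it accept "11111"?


Trace: q0 -> q2 -> q1 -> q0 -> q2 -> q1
Final: q1
Original accept: {q2, q3}
Complement: q1 is not in original accept

Yes, complement accepts (original rejects)


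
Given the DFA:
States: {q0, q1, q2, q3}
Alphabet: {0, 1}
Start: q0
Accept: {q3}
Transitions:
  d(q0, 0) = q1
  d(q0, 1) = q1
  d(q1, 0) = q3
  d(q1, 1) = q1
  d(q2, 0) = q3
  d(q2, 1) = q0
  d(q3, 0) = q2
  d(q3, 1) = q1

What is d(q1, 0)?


Looking up transition d(q1, 0)

q3


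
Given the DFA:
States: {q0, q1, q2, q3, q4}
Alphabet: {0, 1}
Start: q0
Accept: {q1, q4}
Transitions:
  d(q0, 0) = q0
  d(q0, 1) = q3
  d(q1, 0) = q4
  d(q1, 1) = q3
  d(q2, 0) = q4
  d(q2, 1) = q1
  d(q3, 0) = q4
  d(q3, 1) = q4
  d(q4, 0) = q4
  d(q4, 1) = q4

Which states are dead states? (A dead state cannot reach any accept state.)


Forward reachability from each state:
  q0 -> reaches accept state q4 (live)
  q1 -> reaches accept state q1 (live)
  q2 -> reaches accept state q1 (live)
  q3 -> reaches accept state q4 (live)
  q4 -> reaches accept state q4 (live)

None (all states can reach an accept state)


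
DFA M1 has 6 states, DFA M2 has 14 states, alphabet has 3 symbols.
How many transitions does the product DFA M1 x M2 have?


Product DFA has 6 * 14 = 84 states.
Each has 3 transitions: 84 * 3 = 252

252


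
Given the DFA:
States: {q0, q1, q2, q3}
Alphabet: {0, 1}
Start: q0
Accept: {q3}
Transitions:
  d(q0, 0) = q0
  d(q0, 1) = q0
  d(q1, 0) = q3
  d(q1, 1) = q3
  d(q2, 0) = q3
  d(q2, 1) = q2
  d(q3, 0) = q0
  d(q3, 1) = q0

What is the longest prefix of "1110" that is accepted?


Run the DFA, marking each prefix where the state is accepting:
  "" -> q0 [reject]
  "1" -> q0 [reject]
  "11" -> q0 [reject]
  "111" -> q0 [reject]
  "1110" -> q0 [reject]

No prefix is accepted


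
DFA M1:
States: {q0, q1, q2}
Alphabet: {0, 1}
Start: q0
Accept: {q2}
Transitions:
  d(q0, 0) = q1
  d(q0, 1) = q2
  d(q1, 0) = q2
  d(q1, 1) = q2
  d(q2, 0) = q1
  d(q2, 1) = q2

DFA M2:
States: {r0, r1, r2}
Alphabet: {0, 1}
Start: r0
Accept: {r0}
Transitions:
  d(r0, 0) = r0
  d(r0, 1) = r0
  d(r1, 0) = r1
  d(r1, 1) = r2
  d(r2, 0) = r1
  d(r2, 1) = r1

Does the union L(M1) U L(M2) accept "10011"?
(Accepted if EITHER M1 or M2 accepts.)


M1: final=q2 accepted=True
M2: final=r0 accepted=True

Yes, union accepts


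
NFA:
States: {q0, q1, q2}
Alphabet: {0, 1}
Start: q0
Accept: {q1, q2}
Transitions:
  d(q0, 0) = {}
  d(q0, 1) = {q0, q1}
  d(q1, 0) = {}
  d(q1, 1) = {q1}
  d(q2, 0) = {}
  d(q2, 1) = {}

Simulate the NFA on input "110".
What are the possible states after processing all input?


Start: {q0}
  --1--> {q0, q1}
  --1--> {q0, q1}
  --0--> {}

{} (empty set, no valid transitions)


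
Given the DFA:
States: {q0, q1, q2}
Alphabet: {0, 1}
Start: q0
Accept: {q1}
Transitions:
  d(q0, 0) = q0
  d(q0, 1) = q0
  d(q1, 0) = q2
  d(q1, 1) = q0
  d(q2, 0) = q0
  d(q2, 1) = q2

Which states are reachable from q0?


BFS from q0:
  layer 0: {q0}

{q0}


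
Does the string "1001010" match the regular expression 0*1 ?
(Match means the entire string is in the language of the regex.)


|string| = 7; first = '1'; last = '0'

No, "1001010" does not match 0*1


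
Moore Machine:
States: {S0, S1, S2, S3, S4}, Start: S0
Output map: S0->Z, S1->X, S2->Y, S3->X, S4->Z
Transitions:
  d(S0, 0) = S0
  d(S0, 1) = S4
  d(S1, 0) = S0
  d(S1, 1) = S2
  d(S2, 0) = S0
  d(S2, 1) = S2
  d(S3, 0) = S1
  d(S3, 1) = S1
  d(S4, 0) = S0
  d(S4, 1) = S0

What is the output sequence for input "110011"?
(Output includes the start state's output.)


Start: S0 (output Z)
  --1--> S4 (output Z)
  --1--> S0 (output Z)
  --0--> S0 (output Z)
  --0--> S0 (output Z)
  --1--> S4 (output Z)
  --1--> S0 (output Z)

"ZZZZZZZ"


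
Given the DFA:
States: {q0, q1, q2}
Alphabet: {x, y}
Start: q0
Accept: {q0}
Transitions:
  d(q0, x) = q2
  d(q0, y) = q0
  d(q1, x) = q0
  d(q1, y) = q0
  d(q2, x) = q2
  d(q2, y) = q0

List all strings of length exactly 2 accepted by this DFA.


All strings of length 2: 4 total
Accepted: 2

"xy", "yy"


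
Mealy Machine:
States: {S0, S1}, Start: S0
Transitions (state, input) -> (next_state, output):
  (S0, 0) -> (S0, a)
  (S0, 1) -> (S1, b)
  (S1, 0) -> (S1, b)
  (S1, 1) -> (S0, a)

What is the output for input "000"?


Step-by-step:
  (S0, 0) -> (S0, a)
  (S0, 0) -> (S0, a)
  (S0, 0) -> (S0, a)

"aaa"


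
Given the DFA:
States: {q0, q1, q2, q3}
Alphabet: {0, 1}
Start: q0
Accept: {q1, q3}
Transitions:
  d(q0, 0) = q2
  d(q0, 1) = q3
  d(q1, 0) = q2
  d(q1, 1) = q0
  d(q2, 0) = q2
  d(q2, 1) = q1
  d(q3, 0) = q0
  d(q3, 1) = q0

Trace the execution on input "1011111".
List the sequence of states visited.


Input: 1011111
d(q0, 1) = q3
d(q3, 0) = q0
d(q0, 1) = q3
d(q3, 1) = q0
d(q0, 1) = q3
d(q3, 1) = q0
d(q0, 1) = q3


q0 -> q3 -> q0 -> q3 -> q0 -> q3 -> q0 -> q3


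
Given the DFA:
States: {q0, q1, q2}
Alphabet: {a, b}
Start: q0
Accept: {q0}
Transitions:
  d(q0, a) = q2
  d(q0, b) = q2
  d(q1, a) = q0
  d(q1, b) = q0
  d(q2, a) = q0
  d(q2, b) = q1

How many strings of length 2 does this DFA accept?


Enumerating all length-2 strings:
  "aa" -> q0 [accept]
  "ab" -> q1 [reject]
  "ba" -> q0 [accept]
  "bb" -> q1 [reject]

2 out of 4


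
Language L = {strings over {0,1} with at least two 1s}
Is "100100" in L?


count('1') = 2

Yes, "100100" is in L


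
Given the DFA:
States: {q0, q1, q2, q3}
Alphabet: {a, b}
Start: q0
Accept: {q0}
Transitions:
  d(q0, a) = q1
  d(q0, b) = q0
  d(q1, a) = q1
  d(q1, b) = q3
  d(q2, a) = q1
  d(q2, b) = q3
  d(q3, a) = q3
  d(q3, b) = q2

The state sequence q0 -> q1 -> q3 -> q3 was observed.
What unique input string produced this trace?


Trace back each transition to find the symbol:
  q0 --[a]--> q1
  q1 --[b]--> q3
  q3 --[a]--> q3

"aba"


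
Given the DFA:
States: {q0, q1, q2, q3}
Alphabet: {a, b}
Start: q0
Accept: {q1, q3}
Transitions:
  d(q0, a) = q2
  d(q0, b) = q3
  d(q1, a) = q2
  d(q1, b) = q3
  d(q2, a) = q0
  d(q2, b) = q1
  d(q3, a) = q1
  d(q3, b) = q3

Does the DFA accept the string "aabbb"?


Trace: q0 -> q2 -> q0 -> q3 -> q3 -> q3
Final state: q3
Accept states: {q1, q3}

Yes, accepted (final state q3 is an accept state)


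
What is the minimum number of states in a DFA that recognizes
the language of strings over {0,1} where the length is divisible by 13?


States track (length) mod 13.
Need 13 states: one per remainder 0..12; accept = remainder 0.

13


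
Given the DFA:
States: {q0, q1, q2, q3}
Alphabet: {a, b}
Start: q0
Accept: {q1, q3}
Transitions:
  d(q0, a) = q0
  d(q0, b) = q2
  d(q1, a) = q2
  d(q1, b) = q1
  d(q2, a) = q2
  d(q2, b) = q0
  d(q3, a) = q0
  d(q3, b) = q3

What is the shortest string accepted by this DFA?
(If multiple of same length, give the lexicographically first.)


BFS by string length (lex-first path to each state shown):
  len 0: q0<-""
  len 1: q0<-"a", q2<-"b"
  len 2: q0<-"aa", q2<-"ab"
  len 3: q0<-"aaa", q2<-"aab"
  len 4: q0<-"aaaa", q2<-"aaab"
  len 5: q0<-"aaaaa", q2<-"aaaab"
  len 6: q0<-"aaaaaa", q2<-"aaaaab"
  len 7: q0<-"aaaaaaa", q2<-"aaaaaab"
  len 8: q0<-"aaaaaaaa", q2<-"aaaaaaab"

No string accepted (empty language)


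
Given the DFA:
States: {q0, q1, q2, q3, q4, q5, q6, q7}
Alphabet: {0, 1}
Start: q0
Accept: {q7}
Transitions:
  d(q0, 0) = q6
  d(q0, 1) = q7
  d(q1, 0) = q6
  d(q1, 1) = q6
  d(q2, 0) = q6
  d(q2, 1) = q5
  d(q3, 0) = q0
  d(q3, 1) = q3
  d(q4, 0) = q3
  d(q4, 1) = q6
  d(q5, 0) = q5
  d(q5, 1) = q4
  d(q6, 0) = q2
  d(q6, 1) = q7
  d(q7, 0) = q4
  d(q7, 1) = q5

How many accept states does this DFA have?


Accept states listed: {q7}
Counting: q7(1)

1


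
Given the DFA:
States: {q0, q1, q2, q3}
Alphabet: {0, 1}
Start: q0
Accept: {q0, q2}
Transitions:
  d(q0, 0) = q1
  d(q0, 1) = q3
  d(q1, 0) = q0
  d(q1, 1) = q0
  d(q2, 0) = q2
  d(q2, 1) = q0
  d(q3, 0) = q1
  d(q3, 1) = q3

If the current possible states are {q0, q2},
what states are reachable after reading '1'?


Apply transition on '1' from each current state:
  d(q0, 1) = q3
  d(q2, 1) = q0

{q0, q3}


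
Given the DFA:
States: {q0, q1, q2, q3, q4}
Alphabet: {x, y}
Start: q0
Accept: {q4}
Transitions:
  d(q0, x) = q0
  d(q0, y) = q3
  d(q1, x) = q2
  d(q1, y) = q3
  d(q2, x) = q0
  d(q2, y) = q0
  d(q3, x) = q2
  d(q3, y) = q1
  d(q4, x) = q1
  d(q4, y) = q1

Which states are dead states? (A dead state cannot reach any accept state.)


Forward reachability from each state:
  q0 -> reaches {q0, q1, q2, q3}, no accept state (dead)
  q1 -> reaches {q0, q1, q2, q3}, no accept state (dead)
  q2 -> reaches {q0, q1, q2, q3}, no accept state (dead)
  q3 -> reaches {q0, q1, q2, q3}, no accept state (dead)
  q4 -> reaches accept state q4 (live)

{q0, q1, q2, q3}


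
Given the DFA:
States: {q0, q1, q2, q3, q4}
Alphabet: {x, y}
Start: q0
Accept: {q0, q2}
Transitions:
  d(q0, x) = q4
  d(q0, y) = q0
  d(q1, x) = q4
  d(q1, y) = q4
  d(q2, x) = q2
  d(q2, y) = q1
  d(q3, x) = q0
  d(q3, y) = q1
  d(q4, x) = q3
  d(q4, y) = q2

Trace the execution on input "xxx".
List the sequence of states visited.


Input: xxx
d(q0, x) = q4
d(q4, x) = q3
d(q3, x) = q0


q0 -> q4 -> q3 -> q0


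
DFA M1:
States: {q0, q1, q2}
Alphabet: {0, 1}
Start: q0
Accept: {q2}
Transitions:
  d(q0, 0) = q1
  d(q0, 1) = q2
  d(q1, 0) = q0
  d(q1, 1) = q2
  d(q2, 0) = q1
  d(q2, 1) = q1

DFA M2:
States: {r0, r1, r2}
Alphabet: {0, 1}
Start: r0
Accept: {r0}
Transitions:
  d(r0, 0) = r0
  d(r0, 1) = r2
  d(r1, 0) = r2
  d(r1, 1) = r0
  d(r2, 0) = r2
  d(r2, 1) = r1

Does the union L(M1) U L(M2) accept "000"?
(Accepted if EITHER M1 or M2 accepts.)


M1: final=q1 accepted=False
M2: final=r0 accepted=True

Yes, union accepts


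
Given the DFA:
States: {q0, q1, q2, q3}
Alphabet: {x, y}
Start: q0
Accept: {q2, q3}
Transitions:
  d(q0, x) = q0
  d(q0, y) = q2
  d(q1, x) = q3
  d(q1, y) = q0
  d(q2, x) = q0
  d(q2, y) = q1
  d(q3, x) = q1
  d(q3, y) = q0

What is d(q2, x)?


Looking up transition d(q2, x)

q0


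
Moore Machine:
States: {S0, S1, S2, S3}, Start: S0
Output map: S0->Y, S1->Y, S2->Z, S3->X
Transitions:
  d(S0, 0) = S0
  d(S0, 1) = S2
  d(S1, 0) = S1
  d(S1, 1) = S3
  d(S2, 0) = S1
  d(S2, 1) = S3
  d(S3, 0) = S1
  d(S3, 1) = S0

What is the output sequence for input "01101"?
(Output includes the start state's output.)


Start: S0 (output Y)
  --0--> S0 (output Y)
  --1--> S2 (output Z)
  --1--> S3 (output X)
  --0--> S1 (output Y)
  --1--> S3 (output X)

"YYZXYX"


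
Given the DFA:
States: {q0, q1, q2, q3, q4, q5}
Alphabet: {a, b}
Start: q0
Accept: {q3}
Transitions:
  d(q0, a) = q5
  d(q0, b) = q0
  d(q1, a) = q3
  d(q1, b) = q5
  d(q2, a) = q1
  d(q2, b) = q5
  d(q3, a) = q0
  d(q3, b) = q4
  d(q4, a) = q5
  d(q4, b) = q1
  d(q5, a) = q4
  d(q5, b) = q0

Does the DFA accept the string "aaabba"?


Trace: q0 -> q5 -> q4 -> q5 -> q0 -> q0 -> q5
Final state: q5
Accept states: {q3}

No, rejected (final state q5 is not an accept state)


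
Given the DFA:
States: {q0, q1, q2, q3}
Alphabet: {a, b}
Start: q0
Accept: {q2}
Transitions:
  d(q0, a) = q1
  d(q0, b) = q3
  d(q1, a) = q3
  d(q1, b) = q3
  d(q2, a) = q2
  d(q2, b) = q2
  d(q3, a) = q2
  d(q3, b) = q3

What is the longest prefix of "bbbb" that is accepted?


Run the DFA, marking each prefix where the state is accepting:
  "" -> q0 [reject]
  "b" -> q3 [reject]
  "bb" -> q3 [reject]
  "bbb" -> q3 [reject]
  "bbbb" -> q3 [reject]

No prefix is accepted


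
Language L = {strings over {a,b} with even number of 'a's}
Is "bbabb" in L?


count('a') = 1; 1 mod 2 = 1

No, "bbabb" is not in L


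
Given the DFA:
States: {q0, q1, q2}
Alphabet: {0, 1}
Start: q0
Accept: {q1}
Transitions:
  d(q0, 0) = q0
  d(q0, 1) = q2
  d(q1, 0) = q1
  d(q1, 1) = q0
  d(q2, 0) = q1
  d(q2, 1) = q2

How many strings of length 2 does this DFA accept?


Enumerating all length-2 strings:
  "00" -> q0 [reject]
  "01" -> q2 [reject]
  "10" -> q1 [accept]
  "11" -> q2 [reject]

1 out of 4


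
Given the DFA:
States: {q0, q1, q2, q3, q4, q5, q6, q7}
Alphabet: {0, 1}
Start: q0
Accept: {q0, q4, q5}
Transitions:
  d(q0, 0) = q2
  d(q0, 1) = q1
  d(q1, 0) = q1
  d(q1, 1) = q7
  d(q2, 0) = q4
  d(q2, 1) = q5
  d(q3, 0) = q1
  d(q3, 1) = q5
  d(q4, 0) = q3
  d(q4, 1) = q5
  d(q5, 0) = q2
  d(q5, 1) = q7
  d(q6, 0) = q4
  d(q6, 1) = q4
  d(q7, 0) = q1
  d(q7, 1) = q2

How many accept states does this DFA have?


Accept states listed: {q0, q4, q5}
Counting: q0(1) q4(2) q5(3)

3


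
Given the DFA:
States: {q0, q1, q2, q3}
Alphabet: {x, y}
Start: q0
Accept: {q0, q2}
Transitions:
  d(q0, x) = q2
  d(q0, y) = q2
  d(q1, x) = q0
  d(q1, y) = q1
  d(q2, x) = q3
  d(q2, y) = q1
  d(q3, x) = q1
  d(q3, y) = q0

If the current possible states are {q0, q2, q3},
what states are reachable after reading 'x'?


Apply transition on 'x' from each current state:
  d(q0, x) = q2
  d(q2, x) = q3
  d(q3, x) = q1

{q1, q2, q3}


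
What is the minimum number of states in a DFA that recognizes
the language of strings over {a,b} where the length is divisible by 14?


States track (length) mod 14.
Need 14 states: one per remainder 0..13; accept = remainder 0.

14


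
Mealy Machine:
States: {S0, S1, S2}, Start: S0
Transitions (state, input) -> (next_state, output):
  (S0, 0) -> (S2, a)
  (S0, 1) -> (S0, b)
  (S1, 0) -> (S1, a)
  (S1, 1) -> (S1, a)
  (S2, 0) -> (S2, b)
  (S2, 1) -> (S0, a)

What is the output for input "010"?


Step-by-step:
  (S0, 0) -> (S2, a)
  (S2, 1) -> (S0, a)
  (S0, 0) -> (S2, a)

"aaa"


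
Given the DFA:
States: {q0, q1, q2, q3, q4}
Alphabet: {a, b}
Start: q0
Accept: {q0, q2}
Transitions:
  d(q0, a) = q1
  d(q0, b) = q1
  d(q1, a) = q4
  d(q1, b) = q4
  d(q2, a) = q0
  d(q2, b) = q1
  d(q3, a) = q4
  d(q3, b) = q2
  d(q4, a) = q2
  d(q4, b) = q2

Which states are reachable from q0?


BFS from q0:
  layer 0: {q0}
  layer 1: {q1}
  layer 2: {q4}
  layer 3: {q2}

{q0, q1, q2, q4}


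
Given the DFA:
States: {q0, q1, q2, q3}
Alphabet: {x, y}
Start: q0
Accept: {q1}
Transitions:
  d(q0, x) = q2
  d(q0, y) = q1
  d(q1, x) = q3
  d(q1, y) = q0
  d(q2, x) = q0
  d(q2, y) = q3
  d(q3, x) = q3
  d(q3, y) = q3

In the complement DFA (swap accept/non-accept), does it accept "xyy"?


Trace: q0 -> q2 -> q3 -> q3
Final: q3
Original accept: {q1}
Complement: q3 is not in original accept

Yes, complement accepts (original rejects)


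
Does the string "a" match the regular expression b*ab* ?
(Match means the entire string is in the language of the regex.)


|string| = 1; first = 'a'; last = 'a'

Yes, "a" matches b*ab*


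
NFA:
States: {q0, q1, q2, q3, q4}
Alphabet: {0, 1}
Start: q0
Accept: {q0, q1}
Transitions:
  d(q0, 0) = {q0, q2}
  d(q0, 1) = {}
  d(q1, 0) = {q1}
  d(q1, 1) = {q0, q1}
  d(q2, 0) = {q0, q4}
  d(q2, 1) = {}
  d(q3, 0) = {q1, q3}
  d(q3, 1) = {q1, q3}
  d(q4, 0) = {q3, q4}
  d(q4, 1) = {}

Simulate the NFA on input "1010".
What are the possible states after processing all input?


Start: {q0}
  --1--> {}
  --0--> {}
  --1--> {}
  --0--> {}

{} (empty set, no valid transitions)


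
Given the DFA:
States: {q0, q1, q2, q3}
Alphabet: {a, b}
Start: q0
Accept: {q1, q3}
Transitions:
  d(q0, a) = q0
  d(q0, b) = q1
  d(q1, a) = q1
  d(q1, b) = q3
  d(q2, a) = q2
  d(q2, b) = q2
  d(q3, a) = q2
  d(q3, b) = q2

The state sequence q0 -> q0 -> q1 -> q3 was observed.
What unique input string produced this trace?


Trace back each transition to find the symbol:
  q0 --[a]--> q0
  q0 --[b]--> q1
  q1 --[b]--> q3

"abb"


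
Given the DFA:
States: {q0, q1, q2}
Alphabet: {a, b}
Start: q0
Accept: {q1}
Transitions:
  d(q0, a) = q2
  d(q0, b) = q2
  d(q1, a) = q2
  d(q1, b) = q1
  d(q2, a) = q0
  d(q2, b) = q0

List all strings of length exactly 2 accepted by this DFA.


All strings of length 2: 4 total
Accepted: 0

None


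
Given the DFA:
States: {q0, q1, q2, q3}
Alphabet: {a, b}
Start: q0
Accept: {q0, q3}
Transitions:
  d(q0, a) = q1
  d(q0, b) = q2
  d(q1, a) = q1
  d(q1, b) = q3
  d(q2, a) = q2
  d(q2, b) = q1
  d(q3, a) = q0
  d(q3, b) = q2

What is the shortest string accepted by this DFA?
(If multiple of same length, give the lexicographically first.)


BFS by string length (lex-first path to each state shown):
  len 0: q0<-""
Found accept state at length 0.

"" (empty string)


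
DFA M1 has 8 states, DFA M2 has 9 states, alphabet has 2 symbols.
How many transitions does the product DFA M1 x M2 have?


Product DFA has 8 * 9 = 72 states.
Each has 2 transitions: 72 * 2 = 144

144


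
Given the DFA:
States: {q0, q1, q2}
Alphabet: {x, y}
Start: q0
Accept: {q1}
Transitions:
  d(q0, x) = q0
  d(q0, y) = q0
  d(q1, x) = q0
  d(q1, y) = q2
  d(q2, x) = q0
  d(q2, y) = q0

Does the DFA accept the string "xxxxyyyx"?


Trace: q0 -> q0 -> q0 -> q0 -> q0 -> q0 -> q0 -> q0 -> q0
Final state: q0
Accept states: {q1}

No, rejected (final state q0 is not an accept state)


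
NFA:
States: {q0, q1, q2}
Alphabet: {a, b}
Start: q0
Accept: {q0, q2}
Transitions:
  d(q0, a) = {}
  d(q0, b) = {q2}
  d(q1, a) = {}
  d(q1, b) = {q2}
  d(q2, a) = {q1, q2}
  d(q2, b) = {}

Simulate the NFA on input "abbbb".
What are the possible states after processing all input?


Start: {q0}
  --a--> {}
  --b--> {}
  --b--> {}
  --b--> {}
  --b--> {}

{} (empty set, no valid transitions)


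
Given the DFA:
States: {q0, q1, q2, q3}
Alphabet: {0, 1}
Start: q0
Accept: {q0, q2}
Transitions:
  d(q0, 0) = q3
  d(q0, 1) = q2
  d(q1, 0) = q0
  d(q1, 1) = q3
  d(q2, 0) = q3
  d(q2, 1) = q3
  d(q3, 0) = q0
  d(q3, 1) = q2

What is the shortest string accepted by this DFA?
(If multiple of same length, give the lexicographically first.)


BFS by string length (lex-first path to each state shown):
  len 0: q0<-""
Found accept state at length 0.

"" (empty string)


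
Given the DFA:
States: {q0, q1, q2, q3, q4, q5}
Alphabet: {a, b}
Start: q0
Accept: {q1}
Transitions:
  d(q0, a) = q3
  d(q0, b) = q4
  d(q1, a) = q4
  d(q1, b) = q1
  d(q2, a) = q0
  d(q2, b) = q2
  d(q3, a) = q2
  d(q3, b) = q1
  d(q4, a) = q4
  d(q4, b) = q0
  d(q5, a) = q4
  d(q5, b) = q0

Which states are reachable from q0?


BFS from q0:
  layer 0: {q0}
  layer 1: {q3, q4}
  layer 2: {q1, q2}

{q0, q1, q2, q3, q4}


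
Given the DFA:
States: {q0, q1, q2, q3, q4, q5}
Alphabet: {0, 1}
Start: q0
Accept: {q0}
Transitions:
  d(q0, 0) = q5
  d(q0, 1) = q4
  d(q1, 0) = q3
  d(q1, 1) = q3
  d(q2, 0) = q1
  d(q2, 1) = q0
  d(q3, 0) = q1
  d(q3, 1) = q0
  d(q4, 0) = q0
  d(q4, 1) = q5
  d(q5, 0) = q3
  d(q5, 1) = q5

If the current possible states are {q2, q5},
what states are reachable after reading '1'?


Apply transition on '1' from each current state:
  d(q2, 1) = q0
  d(q5, 1) = q5

{q0, q5}


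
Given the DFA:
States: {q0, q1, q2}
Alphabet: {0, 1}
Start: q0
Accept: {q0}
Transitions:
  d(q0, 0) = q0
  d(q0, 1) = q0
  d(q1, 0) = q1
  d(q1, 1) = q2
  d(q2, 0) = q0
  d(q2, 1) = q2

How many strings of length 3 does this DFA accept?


Enumerating all length-3 strings:
  "000" -> q0 [accept]
  "001" -> q0 [accept]
  "010" -> q0 [accept]
  "011" -> q0 [accept]
  "100" -> q0 [accept]
  "101" -> q0 [accept]
  "110" -> q0 [accept]
  "111" -> q0 [accept]

8 out of 8


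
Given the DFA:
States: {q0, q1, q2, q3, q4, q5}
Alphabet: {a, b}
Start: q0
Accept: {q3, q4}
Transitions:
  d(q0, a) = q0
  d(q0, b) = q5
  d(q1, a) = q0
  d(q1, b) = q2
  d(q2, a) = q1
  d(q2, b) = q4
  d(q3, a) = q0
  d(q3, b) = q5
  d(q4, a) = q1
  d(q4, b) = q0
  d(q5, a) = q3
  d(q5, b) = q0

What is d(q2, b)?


Looking up transition d(q2, b)

q4


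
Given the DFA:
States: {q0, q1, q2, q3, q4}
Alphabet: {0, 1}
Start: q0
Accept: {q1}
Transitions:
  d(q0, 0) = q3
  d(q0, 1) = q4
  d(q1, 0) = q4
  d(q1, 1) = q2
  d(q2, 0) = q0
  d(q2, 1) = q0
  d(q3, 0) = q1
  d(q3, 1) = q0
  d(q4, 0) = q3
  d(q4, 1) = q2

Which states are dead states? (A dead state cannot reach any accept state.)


Forward reachability from each state:
  q0 -> reaches accept state q1 (live)
  q1 -> reaches accept state q1 (live)
  q2 -> reaches accept state q1 (live)
  q3 -> reaches accept state q1 (live)
  q4 -> reaches accept state q1 (live)

None (all states can reach an accept state)


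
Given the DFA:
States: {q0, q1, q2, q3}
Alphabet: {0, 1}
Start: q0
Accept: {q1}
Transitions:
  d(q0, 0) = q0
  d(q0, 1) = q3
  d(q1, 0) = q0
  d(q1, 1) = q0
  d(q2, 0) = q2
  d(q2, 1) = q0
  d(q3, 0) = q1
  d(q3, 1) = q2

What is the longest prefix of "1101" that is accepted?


Run the DFA, marking each prefix where the state is accepting:
  "" -> q0 [reject]
  "1" -> q3 [reject]
  "11" -> q2 [reject]
  "110" -> q2 [reject]
  "1101" -> q0 [reject]

No prefix is accepted


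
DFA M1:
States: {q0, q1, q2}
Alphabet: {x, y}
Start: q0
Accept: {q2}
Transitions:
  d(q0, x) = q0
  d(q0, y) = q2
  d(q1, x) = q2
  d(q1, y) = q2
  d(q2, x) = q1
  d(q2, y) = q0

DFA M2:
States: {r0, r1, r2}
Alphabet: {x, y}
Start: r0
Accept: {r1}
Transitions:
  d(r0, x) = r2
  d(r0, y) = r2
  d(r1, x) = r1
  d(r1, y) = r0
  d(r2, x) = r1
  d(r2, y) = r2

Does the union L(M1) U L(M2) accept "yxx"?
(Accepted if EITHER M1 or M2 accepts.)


M1: final=q2 accepted=True
M2: final=r1 accepted=True

Yes, union accepts


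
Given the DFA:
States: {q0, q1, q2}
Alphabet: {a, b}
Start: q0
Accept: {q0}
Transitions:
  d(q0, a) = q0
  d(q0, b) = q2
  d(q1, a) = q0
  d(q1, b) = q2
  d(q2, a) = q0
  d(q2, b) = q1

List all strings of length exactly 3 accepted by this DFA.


All strings of length 3: 8 total
Accepted: 4

"aaa", "aba", "baa", "bba"


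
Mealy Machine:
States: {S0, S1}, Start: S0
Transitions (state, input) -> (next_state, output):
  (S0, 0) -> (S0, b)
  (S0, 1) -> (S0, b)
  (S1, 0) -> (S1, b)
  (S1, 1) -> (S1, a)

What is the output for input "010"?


Step-by-step:
  (S0, 0) -> (S0, b)
  (S0, 1) -> (S0, b)
  (S0, 0) -> (S0, b)

"bbb"


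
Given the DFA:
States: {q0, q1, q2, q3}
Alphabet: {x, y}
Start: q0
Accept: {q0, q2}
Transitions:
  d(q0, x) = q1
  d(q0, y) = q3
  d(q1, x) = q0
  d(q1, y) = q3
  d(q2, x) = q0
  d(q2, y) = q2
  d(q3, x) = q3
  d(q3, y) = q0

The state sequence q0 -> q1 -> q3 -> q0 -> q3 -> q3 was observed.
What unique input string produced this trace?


Trace back each transition to find the symbol:
  q0 --[x]--> q1
  q1 --[y]--> q3
  q3 --[y]--> q0
  q0 --[y]--> q3
  q3 --[x]--> q3

"xyyyx"


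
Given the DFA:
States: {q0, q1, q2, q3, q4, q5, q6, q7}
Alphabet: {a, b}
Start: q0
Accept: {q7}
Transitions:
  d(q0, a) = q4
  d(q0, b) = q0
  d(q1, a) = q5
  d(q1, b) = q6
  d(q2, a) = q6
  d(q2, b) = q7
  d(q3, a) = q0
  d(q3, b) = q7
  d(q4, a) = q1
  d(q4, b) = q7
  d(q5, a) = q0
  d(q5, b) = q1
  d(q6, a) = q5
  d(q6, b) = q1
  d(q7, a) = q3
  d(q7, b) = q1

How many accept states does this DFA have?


Accept states listed: {q7}
Counting: q7(1)

1


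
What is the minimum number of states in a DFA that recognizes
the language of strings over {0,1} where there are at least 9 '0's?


States: count = 0, 1, ..., 8, and a final '>= 9' state.
Total: 9 + 1 = 10. Accept = '>= 9' state.

10


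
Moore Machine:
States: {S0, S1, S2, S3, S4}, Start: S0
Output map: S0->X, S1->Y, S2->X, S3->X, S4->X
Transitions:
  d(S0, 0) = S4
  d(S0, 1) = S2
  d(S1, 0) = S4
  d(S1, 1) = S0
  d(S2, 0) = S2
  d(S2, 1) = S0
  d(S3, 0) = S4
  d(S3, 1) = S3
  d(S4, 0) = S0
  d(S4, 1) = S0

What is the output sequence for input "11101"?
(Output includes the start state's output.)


Start: S0 (output X)
  --1--> S2 (output X)
  --1--> S0 (output X)
  --1--> S2 (output X)
  --0--> S2 (output X)
  --1--> S0 (output X)

"XXXXXX"


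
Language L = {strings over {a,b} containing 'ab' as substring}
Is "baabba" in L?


'ab' occurs at index 2

Yes, "baabba" is in L


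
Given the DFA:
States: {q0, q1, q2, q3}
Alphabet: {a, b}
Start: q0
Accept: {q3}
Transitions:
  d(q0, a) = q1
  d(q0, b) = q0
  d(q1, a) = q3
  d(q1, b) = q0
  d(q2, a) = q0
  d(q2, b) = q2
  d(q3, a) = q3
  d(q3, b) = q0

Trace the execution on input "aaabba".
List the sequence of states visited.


Input: aaabba
d(q0, a) = q1
d(q1, a) = q3
d(q3, a) = q3
d(q3, b) = q0
d(q0, b) = q0
d(q0, a) = q1


q0 -> q1 -> q3 -> q3 -> q0 -> q0 -> q1


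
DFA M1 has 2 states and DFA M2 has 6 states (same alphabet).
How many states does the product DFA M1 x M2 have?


Product construction pairs every M1 state with every M2 state.
2 * 6 = 12

12


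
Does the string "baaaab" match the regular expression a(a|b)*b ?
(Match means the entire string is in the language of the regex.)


|string| = 6; first = 'b'; last = 'b'

No, "baaaab" does not match a(a|b)*b


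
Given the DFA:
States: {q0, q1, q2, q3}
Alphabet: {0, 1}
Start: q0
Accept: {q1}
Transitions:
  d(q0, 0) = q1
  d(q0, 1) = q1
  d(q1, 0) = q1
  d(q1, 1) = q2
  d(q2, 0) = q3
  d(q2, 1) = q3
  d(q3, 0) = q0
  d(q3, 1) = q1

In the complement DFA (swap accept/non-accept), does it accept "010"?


Trace: q0 -> q1 -> q2 -> q3
Final: q3
Original accept: {q1}
Complement: q3 is not in original accept

Yes, complement accepts (original rejects)


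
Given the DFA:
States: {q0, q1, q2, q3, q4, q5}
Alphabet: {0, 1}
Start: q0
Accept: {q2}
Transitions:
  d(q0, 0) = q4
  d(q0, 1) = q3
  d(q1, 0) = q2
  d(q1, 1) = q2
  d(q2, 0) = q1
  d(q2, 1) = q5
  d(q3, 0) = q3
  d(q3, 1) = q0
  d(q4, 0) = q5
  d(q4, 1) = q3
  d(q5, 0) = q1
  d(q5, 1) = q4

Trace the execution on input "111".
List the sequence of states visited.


Input: 111
d(q0, 1) = q3
d(q3, 1) = q0
d(q0, 1) = q3


q0 -> q3 -> q0 -> q3


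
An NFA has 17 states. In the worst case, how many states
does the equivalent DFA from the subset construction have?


Subset construction: one DFA state per subset of NFA states.
2^17 = 131072

131072


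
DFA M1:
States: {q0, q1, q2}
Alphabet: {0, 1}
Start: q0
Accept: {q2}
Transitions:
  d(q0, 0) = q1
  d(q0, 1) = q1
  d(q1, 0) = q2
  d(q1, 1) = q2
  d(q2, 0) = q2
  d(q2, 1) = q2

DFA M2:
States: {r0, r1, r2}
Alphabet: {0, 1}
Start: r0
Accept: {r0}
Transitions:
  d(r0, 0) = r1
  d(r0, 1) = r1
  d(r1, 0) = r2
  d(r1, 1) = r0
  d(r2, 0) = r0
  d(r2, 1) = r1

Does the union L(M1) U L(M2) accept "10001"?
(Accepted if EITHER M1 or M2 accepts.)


M1: final=q2 accepted=True
M2: final=r0 accepted=True

Yes, union accepts


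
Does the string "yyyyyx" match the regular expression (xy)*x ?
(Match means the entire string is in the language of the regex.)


|string| = 6; first = 'y'; last = 'x'

No, "yyyyyx" does not match (xy)*x


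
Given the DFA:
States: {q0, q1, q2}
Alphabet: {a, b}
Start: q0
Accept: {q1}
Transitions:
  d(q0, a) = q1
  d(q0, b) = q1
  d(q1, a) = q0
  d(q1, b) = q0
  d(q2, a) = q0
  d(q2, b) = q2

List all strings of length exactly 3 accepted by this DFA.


All strings of length 3: 8 total
Accepted: 8

"aaa", "aab", "aba", "abb", "baa", "bab", "bba", "bbb"


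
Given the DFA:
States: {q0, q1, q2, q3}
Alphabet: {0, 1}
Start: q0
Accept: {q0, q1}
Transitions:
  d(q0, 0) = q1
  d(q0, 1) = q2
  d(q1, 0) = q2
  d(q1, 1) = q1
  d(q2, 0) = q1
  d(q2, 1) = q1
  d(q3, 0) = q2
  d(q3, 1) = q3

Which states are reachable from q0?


BFS from q0:
  layer 0: {q0}
  layer 1: {q1, q2}

{q0, q1, q2}


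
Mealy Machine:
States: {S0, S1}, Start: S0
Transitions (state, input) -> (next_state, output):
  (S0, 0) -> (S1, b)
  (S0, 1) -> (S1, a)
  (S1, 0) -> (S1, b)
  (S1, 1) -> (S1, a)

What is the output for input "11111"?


Step-by-step:
  (S0, 1) -> (S1, a)
  (S1, 1) -> (S1, a)
  (S1, 1) -> (S1, a)
  (S1, 1) -> (S1, a)
  (S1, 1) -> (S1, a)

"aaaaa"


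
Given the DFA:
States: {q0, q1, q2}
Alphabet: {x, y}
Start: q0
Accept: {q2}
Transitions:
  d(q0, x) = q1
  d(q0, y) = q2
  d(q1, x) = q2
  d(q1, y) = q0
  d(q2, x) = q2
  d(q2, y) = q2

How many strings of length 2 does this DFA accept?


Enumerating all length-2 strings:
  "xx" -> q2 [accept]
  "xy" -> q0 [reject]
  "yx" -> q2 [accept]
  "yy" -> q2 [accept]

3 out of 4


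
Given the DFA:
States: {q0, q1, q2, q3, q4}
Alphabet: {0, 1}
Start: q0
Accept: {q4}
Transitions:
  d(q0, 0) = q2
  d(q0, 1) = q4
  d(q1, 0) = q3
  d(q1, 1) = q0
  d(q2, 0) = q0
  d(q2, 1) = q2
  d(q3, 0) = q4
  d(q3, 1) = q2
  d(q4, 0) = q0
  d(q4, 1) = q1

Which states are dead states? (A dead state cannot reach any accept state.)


Forward reachability from each state:
  q0 -> reaches accept state q4 (live)
  q1 -> reaches accept state q4 (live)
  q2 -> reaches accept state q4 (live)
  q3 -> reaches accept state q4 (live)
  q4 -> reaches accept state q4 (live)

None (all states can reach an accept state)
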